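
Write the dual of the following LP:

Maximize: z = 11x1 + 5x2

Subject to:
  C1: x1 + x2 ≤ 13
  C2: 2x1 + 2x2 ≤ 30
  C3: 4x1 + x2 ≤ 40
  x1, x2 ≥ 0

Primal max cᵀx s.t. Ax ≤ b, x ≥ 0  →  Dual min bᵀy s.t. Aᵀy ≥ c, y ≥ 0.

Minimize: z = 13y1 + 30y2 + 40y3

Subject to:
  y1 + 2y2 + 4y3 ≥ 11
  y1 + 2y2 + y3 ≥ 5
  y1, y2, y3 ≥ 0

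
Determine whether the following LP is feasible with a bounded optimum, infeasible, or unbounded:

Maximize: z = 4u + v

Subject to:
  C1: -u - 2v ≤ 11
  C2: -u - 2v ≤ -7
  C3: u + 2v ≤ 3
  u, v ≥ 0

Infeasible (no feasible solution exists)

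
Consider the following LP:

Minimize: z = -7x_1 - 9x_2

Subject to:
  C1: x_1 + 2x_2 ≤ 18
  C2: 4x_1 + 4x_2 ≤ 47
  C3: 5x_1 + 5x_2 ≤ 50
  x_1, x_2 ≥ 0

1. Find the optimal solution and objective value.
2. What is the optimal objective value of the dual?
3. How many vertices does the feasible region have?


1. x_1 = 2, x_2 = 8, z = -86
2. -86
3. 4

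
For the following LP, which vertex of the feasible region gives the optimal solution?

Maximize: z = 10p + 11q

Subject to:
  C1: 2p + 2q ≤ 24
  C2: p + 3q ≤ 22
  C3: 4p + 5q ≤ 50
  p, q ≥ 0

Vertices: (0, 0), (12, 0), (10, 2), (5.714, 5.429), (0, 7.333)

Evaluate the objective at each vertex of the feasible region:
  z(0, 0) = 0
  z(12, 0) = 120
  z(10, 2) = 122  ←
  z(5.714, 5.429) = 116.9
  z(0, 7.333) = 80.67
The maximum is at p = 10, q = 2.

(10, 2)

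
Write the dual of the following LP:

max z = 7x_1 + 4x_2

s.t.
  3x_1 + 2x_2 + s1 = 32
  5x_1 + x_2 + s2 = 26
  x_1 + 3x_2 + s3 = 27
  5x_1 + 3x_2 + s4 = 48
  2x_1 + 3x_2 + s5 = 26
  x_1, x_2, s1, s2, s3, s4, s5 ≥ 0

Primal max cᵀx s.t. Ax ≤ b, x ≥ 0  →  Dual min bᵀy s.t. Aᵀy ≥ c, y ≥ 0.

Minimize: z = 32y1 + 26y2 + 27y3 + 48y4 + 26y5

Subject to:
  3y1 + 5y2 + y3 + 5y4 + 2y5 ≥ 7
  2y1 + y2 + 3y3 + 3y4 + 3y5 ≥ 4
  y1, y2, y3, y4, y5 ≥ 0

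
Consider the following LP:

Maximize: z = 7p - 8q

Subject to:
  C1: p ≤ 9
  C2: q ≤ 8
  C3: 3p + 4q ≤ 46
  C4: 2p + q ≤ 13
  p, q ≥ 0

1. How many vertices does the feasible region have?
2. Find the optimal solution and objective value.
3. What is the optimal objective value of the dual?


1. 4
2. p = 6.5, q = 0, z = 45.5
3. 45.5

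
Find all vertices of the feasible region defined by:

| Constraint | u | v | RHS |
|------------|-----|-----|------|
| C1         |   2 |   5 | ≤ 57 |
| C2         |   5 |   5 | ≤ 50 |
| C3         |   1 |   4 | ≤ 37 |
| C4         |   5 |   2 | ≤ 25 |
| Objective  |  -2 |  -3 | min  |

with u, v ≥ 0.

(0, 0), (5, 0), (1.667, 8.333), (1, 9), (0, 9.25)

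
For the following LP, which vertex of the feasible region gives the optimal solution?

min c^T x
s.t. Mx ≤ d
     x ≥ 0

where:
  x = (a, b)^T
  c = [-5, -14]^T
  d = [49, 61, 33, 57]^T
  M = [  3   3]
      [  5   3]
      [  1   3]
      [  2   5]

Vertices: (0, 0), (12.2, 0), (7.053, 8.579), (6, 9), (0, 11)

Evaluate the objective at each vertex of the feasible region:
  z(0, 0) = 0
  z(12.2, 0) = -61
  z(7.053, 8.579) = -155.4
  z(6, 9) = -156  ←
  z(0, 11) = -154
The minimum is at a = 6, b = 9.

(6, 9)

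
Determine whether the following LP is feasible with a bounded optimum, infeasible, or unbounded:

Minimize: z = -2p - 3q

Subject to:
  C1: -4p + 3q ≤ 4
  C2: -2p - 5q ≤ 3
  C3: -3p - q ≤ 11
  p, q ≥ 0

Unbounded (objective can decrease without bound)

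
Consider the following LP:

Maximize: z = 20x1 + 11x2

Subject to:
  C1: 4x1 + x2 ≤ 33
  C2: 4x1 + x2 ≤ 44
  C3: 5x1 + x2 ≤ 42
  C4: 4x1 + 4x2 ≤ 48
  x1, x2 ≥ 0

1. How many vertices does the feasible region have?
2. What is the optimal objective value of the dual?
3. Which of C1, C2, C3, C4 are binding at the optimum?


1. 4
2. 195
3. C1, C4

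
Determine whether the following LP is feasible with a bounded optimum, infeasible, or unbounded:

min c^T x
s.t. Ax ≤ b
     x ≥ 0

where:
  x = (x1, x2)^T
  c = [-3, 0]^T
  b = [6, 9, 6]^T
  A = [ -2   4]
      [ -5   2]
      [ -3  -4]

Unbounded (objective can decrease without bound)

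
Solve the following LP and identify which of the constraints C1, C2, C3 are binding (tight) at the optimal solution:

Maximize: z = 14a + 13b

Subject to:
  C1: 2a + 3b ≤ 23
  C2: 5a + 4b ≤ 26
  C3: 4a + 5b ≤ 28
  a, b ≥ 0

At a = 2, b = 4, compute slack b - a·x for each constraint:
  C1: 23 − 16 = 7  (slack)
  C2: 26 − 26 = 0  (binding)
  C3: 28 − 28 = 0  (binding)

Optimal: a = 2, b = 4
Binding: C2, C3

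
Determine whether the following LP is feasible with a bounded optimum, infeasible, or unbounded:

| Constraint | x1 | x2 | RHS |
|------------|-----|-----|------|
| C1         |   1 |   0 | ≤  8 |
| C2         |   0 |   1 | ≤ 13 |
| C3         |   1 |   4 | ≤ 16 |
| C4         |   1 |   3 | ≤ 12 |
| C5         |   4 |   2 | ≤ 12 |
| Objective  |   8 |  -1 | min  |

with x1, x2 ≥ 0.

Feasible with a bounded optimal solution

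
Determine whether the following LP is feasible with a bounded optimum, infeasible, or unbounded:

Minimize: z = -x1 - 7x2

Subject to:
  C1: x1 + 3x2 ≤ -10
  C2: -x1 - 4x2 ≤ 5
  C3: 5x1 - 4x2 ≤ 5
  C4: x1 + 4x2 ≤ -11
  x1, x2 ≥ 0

Infeasible (no feasible solution exists)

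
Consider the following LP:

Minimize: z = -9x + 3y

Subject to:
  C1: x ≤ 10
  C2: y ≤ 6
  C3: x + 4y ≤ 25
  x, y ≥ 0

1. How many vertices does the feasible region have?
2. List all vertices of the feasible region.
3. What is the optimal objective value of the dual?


1. 5
2. (0, 0), (10, 0), (10, 3.75), (1, 6), (0, 6)
3. -90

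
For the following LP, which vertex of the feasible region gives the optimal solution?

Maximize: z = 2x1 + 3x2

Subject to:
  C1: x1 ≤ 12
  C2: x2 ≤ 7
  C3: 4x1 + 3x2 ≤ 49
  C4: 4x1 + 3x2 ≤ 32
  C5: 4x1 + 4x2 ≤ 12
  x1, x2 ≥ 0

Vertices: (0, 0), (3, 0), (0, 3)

Evaluate the objective at each vertex of the feasible region:
  z(0, 0) = 0
  z(3, 0) = 6
  z(0, 3) = 9  ←
The maximum is at x1 = 0, x2 = 3.

(0, 3)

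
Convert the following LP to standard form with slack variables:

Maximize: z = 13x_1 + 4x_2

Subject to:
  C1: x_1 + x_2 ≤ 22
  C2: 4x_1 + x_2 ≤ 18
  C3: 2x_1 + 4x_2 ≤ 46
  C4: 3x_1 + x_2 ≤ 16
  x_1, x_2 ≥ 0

max z = 13x_1 + 4x_2

s.t.
  x_1 + x_2 + s1 = 22
  4x_1 + x_2 + s2 = 18
  2x_1 + 4x_2 + s3 = 46
  3x_1 + x_2 + s4 = 16
  x_1, x_2, s1, s2, s3, s4 ≥ 0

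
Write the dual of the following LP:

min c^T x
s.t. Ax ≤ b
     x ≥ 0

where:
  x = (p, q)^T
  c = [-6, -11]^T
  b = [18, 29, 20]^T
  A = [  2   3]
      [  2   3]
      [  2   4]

Primal min cᵀx s.t. Ax ≤ b, x ≥ 0  →  Dual max −bᵀy s.t. Aᵀy ≥ −c, y ≥ 0.

Maximize: z = -18y1 - 29y2 - 20y3

Subject to:
  2y1 + 2y2 + 2y3 ≥ 6
  3y1 + 3y2 + 4y3 ≥ 11
  y1, y2, y3 ≥ 0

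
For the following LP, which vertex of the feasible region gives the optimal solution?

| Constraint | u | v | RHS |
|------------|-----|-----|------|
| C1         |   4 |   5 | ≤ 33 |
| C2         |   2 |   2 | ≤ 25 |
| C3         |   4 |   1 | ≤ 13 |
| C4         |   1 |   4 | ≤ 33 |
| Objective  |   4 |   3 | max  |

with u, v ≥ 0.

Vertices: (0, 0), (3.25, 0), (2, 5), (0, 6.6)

Evaluate the objective at each vertex of the feasible region:
  z(0, 0) = 0
  z(3.25, 0) = 13
  z(2, 5) = 23  ←
  z(0, 6.6) = 19.8
The maximum is at u = 2, v = 5.

(2, 5)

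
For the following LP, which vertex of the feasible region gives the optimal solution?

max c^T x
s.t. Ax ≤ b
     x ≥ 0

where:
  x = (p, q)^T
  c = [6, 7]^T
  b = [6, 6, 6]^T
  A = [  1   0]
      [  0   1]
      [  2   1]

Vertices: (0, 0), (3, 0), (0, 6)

Evaluate the objective at each vertex of the feasible region:
  z(0, 0) = 0
  z(3, 0) = 18
  z(0, 6) = 42  ←
The maximum is at p = 0, q = 6.

(0, 6)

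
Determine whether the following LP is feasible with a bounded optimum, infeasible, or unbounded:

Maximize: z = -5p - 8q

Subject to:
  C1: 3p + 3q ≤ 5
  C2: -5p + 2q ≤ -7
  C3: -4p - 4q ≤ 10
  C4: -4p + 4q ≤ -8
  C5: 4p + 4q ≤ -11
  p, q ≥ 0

Infeasible (no feasible solution exists)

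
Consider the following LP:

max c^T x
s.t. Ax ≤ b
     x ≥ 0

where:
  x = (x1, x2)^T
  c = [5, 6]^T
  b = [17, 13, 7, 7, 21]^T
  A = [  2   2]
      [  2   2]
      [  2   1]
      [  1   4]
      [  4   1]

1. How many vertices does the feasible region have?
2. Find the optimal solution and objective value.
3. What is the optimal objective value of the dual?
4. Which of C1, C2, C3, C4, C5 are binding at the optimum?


1. 4
2. x1 = 3, x2 = 1, z = 21
3. 21
4. C3, C4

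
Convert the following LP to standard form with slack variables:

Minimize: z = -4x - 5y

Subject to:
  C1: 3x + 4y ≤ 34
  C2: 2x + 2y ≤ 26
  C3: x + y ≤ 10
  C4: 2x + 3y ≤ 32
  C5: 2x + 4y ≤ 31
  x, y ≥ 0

min z = -4x - 5y

s.t.
  3x + 4y + s1 = 34
  2x + 2y + s2 = 26
  x + y + s3 = 10
  2x + 3y + s4 = 32
  2x + 4y + s5 = 31
  x, y, s1, s2, s3, s4, s5 ≥ 0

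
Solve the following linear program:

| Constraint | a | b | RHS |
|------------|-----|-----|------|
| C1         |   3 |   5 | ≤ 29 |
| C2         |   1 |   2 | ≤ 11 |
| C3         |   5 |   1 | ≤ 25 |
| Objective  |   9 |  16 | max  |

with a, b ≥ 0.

Evaluate the objective at each vertex of the feasible region:
  z(0, 0) = 0
  z(5, 0) = 45
  z(4.364, 3.182) = 90.18
  z(3, 4) = 91  ←
  z(0, 5.5) = 88
The maximum is at a = 3, b = 4.

a = 3, b = 4, z = 91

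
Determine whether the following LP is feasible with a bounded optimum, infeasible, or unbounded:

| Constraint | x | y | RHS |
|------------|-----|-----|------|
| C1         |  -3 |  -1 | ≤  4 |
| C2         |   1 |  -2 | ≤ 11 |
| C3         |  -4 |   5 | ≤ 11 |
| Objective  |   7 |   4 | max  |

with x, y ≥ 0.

Unbounded (objective can increase without bound)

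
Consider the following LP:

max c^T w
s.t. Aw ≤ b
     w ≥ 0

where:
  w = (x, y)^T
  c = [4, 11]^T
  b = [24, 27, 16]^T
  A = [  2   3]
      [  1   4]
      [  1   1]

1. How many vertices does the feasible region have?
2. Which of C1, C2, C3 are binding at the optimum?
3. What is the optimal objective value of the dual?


1. 4
2. C1, C2
3. 78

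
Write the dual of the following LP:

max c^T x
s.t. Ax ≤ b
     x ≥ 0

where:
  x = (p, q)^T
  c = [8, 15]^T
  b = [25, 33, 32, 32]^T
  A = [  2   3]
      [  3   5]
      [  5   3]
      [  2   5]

Primal max cᵀx s.t. Ax ≤ b, x ≥ 0  →  Dual min bᵀy s.t. Aᵀy ≥ c, y ≥ 0.

Minimize: z = 25y1 + 33y2 + 32y3 + 32y4

Subject to:
  2y1 + 3y2 + 5y3 + 2y4 ≥ 8
  3y1 + 5y2 + 3y3 + 5y4 ≥ 15
  y1, y2, y3, y4 ≥ 0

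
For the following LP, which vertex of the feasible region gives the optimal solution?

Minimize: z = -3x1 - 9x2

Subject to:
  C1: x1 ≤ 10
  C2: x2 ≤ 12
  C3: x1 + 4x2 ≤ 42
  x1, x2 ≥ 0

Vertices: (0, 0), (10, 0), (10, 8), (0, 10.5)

Evaluate the objective at each vertex of the feasible region:
  z(0, 0) = 0
  z(10, 0) = -30
  z(10, 8) = -102  ←
  z(0, 10.5) = -94.5
The minimum is at x1 = 10, x2 = 8.

(10, 8)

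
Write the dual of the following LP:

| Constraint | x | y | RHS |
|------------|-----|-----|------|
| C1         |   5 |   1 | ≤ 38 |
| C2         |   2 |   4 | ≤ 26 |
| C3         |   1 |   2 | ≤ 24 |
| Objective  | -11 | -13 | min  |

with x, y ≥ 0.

Primal min cᵀx s.t. Ax ≤ b, x ≥ 0  →  Dual max −bᵀy s.t. Aᵀy ≥ −c, y ≥ 0.

Maximize: z = -38y1 - 26y2 - 24y3

Subject to:
  5y1 + 2y2 + y3 ≥ 11
  y1 + 4y2 + 2y3 ≥ 13
  y1, y2, y3 ≥ 0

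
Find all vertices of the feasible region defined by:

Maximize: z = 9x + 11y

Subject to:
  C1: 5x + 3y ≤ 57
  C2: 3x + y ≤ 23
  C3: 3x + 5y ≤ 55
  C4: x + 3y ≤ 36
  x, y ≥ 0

(0, 0), (7.667, 0), (5, 8), (0, 11)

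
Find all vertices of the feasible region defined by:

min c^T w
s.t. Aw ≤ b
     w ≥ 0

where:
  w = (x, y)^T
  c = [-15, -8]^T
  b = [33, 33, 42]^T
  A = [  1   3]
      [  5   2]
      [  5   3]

(0, 0), (6.6, 0), (3, 9), (2.25, 10.25), (0, 11)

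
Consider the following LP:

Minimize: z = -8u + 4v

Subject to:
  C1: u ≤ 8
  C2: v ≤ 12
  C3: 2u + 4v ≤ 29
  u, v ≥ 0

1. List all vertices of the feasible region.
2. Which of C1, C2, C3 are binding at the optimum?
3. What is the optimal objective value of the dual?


1. (0, 0), (8, 0), (8, 3.25), (0, 7.25)
2. C1
3. -64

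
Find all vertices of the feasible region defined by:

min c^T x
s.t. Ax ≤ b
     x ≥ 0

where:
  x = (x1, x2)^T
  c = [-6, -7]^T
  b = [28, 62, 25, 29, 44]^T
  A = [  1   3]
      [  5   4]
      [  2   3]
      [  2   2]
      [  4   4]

(0, 0), (11, 0), (8, 3), (0, 8.333)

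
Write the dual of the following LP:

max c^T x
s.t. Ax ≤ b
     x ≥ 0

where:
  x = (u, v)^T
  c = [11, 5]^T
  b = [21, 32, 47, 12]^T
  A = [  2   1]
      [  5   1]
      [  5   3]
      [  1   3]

Primal max cᵀx s.t. Ax ≤ b, x ≥ 0  →  Dual min bᵀy s.t. Aᵀy ≥ c, y ≥ 0.

Minimize: z = 21y1 + 32y2 + 47y3 + 12y4

Subject to:
  2y1 + 5y2 + 5y3 + y4 ≥ 11
  y1 + y2 + 3y3 + 3y4 ≥ 5
  y1, y2, y3, y4 ≥ 0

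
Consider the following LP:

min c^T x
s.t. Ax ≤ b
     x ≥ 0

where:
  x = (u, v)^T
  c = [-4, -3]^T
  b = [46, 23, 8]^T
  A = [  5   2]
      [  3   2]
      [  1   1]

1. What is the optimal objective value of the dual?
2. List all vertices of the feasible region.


1. -31
2. (0, 0), (7.667, 0), (7, 1), (0, 8)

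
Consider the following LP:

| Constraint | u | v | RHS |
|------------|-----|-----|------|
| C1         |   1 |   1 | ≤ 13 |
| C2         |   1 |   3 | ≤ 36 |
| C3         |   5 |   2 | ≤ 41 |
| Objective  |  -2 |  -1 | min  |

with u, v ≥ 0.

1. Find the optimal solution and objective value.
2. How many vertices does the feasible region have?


1. u = 5, v = 8, z = -18
2. 5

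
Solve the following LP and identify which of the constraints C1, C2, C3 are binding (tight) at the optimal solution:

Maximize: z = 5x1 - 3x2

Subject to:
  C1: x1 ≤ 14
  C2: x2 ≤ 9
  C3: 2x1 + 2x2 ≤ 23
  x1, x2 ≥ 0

At x1 = 11.5, x2 = 0, compute slack b - a·x for each constraint:
  C1: 14 − 11.5 = 2.5  (slack)
  C2: 9 − 0 = 9  (slack)
  C3: 23 − 23 = 0  (binding)

Optimal: x1 = 11.5, x2 = 0
Binding: C3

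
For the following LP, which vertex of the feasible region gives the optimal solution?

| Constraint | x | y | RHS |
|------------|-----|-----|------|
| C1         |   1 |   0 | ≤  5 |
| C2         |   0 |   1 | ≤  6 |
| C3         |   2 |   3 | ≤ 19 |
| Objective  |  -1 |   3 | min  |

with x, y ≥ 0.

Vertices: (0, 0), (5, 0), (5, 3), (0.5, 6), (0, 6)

Evaluate the objective at each vertex of the feasible region:
  z(0, 0) = 0
  z(5, 0) = -5  ←
  z(5, 3) = 4
  z(0.5, 6) = 17.5
  z(0, 6) = 18
The minimum is at x = 5, y = 0.

(5, 0)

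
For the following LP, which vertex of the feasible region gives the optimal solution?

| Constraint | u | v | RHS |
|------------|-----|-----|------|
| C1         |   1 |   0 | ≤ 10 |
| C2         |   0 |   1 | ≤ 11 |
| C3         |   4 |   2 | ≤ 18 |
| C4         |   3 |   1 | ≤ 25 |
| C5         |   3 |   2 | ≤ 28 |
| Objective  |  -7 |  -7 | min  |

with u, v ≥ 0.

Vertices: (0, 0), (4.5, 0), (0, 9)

Evaluate the objective at each vertex of the feasible region:
  z(0, 0) = 0
  z(4.5, 0) = -31.5
  z(0, 9) = -63  ←
The minimum is at u = 0, v = 9.

(0, 9)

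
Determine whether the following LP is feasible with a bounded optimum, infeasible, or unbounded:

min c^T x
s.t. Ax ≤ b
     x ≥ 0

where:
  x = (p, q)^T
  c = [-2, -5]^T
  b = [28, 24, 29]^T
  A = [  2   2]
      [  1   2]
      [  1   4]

Feasible with a bounded optimal solution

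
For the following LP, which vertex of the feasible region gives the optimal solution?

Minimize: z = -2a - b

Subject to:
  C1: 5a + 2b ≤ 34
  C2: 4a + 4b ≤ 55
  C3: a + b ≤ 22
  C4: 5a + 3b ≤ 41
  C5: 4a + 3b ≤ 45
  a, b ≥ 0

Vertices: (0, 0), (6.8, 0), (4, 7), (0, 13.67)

Evaluate the objective at each vertex of the feasible region:
  z(0, 0) = 0
  z(6.8, 0) = -13.6
  z(4, 7) = -15  ←
  z(0, 13.67) = -13.67
The minimum is at a = 4, b = 7.

(4, 7)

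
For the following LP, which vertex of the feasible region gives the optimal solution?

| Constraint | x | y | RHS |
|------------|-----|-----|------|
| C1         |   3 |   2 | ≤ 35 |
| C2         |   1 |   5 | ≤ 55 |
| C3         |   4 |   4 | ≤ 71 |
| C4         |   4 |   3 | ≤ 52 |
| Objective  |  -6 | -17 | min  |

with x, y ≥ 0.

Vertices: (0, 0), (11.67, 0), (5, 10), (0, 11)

Evaluate the objective at each vertex of the feasible region:
  z(0, 0) = 0
  z(11.67, 0) = -70
  z(5, 10) = -200  ←
  z(0, 11) = -187
The minimum is at x = 5, y = 10.

(5, 10)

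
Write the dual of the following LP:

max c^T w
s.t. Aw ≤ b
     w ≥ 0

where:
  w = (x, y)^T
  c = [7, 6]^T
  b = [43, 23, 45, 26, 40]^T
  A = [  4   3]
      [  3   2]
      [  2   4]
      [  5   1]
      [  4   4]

Primal max cᵀx s.t. Ax ≤ b, x ≥ 0  →  Dual min bᵀy s.t. Aᵀy ≥ c, y ≥ 0.

Minimize: z = 43y1 + 23y2 + 45y3 + 26y4 + 40y5

Subject to:
  4y1 + 3y2 + 2y3 + 5y4 + 4y5 ≥ 7
  3y1 + 2y2 + 4y3 + y4 + 4y5 ≥ 6
  y1, y2, y3, y4, y5 ≥ 0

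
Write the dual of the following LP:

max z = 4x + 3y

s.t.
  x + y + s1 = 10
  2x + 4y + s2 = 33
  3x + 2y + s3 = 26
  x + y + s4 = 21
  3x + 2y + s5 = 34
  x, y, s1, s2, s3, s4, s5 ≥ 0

Primal max cᵀx s.t. Ax ≤ b, x ≥ 0  →  Dual min bᵀy s.t. Aᵀy ≥ c, y ≥ 0.

Minimize: z = 10y1 + 33y2 + 26y3 + 21y4 + 34y5

Subject to:
  y1 + 2y2 + 3y3 + y4 + 3y5 ≥ 4
  y1 + 4y2 + 2y3 + y4 + 2y5 ≥ 3
  y1, y2, y3, y4, y5 ≥ 0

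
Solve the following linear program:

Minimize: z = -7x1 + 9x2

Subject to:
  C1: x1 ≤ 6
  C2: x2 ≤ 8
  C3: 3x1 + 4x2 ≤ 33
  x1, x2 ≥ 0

Evaluate the objective at each vertex of the feasible region:
  z(0, 0) = 0
  z(6, 0) = -42  ←
  z(6, 3.75) = -8.25
  z(0.3333, 8) = 69.67
  z(0, 8) = 72
The minimum is at x1 = 6, x2 = 0.

x1 = 6, x2 = 0, z = -42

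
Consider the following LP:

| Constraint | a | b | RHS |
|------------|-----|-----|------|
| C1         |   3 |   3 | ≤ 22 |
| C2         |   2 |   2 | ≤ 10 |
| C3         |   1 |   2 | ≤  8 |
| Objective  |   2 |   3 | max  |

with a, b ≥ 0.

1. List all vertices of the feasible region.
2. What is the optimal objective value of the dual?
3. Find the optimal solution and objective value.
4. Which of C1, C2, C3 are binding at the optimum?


1. (0, 0), (5, 0), (2, 3), (0, 4)
2. 13
3. a = 2, b = 3, z = 13
4. C2, C3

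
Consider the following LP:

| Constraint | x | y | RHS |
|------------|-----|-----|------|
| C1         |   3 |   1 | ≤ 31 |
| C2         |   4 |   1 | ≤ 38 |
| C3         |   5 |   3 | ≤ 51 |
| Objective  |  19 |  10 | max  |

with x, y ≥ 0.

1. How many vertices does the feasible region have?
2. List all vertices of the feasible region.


1. 4
2. (0, 0), (9.5, 0), (9, 2), (0, 17)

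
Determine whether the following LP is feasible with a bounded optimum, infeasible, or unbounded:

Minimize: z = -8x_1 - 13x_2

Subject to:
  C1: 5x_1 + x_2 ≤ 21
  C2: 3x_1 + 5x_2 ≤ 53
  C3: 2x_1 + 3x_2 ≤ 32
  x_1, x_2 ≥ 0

Feasible with a bounded optimal solution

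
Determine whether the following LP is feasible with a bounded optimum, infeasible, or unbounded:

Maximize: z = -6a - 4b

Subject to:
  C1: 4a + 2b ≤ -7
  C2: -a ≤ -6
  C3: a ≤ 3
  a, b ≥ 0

Infeasible (no feasible solution exists)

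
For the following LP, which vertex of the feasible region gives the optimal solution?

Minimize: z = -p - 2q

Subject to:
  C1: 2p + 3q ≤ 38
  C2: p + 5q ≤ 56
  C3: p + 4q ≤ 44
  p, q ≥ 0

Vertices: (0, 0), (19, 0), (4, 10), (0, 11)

Evaluate the objective at each vertex of the feasible region:
  z(0, 0) = 0
  z(19, 0) = -19
  z(4, 10) = -24  ←
  z(0, 11) = -22
The minimum is at p = 4, q = 10.

(4, 10)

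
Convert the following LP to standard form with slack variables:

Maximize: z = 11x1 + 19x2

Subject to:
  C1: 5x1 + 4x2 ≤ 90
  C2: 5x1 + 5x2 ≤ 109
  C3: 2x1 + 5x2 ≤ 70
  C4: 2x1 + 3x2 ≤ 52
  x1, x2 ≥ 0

max z = 11x1 + 19x2

s.t.
  5x1 + 4x2 + s1 = 90
  5x1 + 5x2 + s2 = 109
  2x1 + 5x2 + s3 = 70
  2x1 + 3x2 + s4 = 52
  x1, x2, s1, s2, s3, s4 ≥ 0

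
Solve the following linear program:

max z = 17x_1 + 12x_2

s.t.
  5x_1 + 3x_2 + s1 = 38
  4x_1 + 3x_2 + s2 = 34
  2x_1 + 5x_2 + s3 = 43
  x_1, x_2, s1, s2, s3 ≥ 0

Evaluate the objective at each vertex of the feasible region:
  z(0, 0) = 0
  z(7.6, 0) = 129.2
  z(4, 6) = 140  ←
  z(2.929, 7.429) = 138.9
  z(0, 8.6) = 103.2
The maximum is at x_1 = 4, x_2 = 6.

x_1 = 4, x_2 = 6, z = 140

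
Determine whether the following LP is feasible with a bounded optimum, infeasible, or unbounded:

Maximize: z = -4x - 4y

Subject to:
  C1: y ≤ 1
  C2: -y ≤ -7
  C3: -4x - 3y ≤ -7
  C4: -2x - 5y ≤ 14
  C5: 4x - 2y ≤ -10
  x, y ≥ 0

Infeasible (no feasible solution exists)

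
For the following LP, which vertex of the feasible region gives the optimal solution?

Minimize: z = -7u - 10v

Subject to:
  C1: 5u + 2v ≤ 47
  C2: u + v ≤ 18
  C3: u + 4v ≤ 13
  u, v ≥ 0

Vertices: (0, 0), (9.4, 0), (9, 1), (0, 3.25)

Evaluate the objective at each vertex of the feasible region:
  z(0, 0) = 0
  z(9.4, 0) = -65.8
  z(9, 1) = -73  ←
  z(0, 3.25) = -32.5
The minimum is at u = 9, v = 1.

(9, 1)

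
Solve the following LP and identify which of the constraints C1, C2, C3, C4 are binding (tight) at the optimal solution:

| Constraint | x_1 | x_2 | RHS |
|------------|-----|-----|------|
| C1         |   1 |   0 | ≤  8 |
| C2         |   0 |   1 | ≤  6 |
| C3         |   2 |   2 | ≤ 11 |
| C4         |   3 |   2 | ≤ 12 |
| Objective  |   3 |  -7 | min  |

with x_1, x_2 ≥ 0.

At x_1 = 0, x_2 = 5.5, compute slack b - a·x for each constraint:
  C1: 8 − 0 = 8  (slack)
  C2: 6 − 5.5 = 0.5  (slack)
  C3: 11 − 11 = 0  (binding)
  C4: 12 − 11 = 1  (slack)

Optimal: x_1 = 0, x_2 = 5.5
Binding: C3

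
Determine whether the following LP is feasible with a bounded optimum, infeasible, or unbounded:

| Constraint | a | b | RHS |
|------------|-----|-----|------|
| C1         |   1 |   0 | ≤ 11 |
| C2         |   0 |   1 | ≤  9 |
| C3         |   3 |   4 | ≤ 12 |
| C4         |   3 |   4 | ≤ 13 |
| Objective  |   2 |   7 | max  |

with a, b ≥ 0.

Feasible with a bounded optimal solution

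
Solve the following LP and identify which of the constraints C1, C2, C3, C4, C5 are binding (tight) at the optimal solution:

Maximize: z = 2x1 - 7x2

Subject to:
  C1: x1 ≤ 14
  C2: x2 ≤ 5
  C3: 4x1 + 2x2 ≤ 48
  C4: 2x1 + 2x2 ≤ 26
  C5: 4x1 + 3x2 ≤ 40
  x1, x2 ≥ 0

At x1 = 10, x2 = 0, compute slack b - a·x for each constraint:
  C1: 14 − 10 = 4  (slack)
  C2: 5 − 0 = 5  (slack)
  C3: 48 − 40 = 8  (slack)
  C4: 26 − 20 = 6  (slack)
  C5: 40 − 40 = 0  (binding)

Optimal: x1 = 10, x2 = 0
Binding: C5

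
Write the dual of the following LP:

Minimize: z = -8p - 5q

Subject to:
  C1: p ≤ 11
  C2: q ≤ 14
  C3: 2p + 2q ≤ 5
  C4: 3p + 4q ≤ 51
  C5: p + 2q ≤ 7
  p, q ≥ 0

Primal min cᵀx s.t. Ax ≤ b, x ≥ 0  →  Dual max −bᵀy s.t. Aᵀy ≥ −c, y ≥ 0.

Maximize: z = -11y1 - 14y2 - 5y3 - 51y4 - 7y5

Subject to:
  y1 + 2y3 + 3y4 + y5 ≥ 8
  y2 + 2y3 + 4y4 + 2y5 ≥ 5
  y1, y2, y3, y4, y5 ≥ 0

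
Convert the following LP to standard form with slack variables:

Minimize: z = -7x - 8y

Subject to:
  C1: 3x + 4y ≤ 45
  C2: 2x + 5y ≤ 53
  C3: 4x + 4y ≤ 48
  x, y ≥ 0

min z = -7x - 8y

s.t.
  3x + 4y + s1 = 45
  2x + 5y + s2 = 53
  4x + 4y + s3 = 48
  x, y, s1, s2, s3 ≥ 0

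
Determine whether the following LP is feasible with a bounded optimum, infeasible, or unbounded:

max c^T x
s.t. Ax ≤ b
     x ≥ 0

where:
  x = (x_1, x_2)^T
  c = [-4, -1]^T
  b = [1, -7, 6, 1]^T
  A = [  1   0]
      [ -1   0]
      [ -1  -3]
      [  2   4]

Infeasible (no feasible solution exists)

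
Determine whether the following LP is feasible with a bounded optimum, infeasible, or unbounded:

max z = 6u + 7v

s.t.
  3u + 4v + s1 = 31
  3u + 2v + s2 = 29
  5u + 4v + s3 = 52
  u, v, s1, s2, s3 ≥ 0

Feasible with a bounded optimal solution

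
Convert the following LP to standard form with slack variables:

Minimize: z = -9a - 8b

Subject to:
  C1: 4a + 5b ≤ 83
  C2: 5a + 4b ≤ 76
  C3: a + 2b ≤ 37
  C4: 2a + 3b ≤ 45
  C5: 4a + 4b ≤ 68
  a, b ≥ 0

min z = -9a - 8b

s.t.
  4a + 5b + s1 = 83
  5a + 4b + s2 = 76
  a + 2b + s3 = 37
  2a + 3b + s4 = 45
  4a + 4b + s5 = 68
  a, b, s1, s2, s3, s4, s5 ≥ 0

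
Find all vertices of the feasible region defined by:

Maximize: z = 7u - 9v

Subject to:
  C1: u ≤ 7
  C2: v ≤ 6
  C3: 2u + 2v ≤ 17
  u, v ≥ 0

(0, 0), (7, 0), (7, 1.5), (2.5, 6), (0, 6)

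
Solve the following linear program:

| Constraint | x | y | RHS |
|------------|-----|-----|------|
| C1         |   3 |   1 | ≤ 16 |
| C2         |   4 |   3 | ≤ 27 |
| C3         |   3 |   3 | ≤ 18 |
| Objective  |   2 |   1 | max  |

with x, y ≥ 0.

Evaluate the objective at each vertex of the feasible region:
  z(0, 0) = 0
  z(5.333, 0) = 10.67
  z(5, 1) = 11  ←
  z(0, 6) = 6
The maximum is at x = 5, y = 1.

x = 5, y = 1, z = 11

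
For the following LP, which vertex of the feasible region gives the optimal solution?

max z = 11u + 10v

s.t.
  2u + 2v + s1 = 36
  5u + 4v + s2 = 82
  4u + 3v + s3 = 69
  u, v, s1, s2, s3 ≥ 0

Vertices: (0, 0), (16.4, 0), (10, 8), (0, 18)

Evaluate the objective at each vertex of the feasible region:
  z(0, 0) = 0
  z(16.4, 0) = 180.4
  z(10, 8) = 190  ←
  z(0, 18) = 180
The maximum is at u = 10, v = 8.

(10, 8)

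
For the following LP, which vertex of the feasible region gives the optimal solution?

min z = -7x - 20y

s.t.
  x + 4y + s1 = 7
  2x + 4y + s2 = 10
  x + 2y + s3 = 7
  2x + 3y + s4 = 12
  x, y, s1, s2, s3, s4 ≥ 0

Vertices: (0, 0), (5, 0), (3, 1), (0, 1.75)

Evaluate the objective at each vertex of the feasible region:
  z(0, 0) = 0
  z(5, 0) = -35
  z(3, 1) = -41  ←
  z(0, 1.75) = -35
The minimum is at x = 3, y = 1.

(3, 1)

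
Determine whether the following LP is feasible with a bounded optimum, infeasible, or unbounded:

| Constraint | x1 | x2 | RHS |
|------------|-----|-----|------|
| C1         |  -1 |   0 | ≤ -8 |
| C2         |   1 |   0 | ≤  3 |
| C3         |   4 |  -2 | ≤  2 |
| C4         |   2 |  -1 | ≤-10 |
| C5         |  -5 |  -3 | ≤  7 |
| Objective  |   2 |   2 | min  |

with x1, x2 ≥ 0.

Infeasible (no feasible solution exists)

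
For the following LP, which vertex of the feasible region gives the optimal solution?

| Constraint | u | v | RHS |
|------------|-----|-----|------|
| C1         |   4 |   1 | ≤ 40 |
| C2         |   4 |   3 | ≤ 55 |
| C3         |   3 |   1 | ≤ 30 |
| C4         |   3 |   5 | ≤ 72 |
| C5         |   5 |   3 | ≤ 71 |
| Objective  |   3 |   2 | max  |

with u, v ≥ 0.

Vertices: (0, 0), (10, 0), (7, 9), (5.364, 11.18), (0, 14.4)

Evaluate the objective at each vertex of the feasible region:
  z(0, 0) = 0
  z(10, 0) = 30
  z(7, 9) = 39  ←
  z(5.364, 11.18) = 38.45
  z(0, 14.4) = 28.8
The maximum is at u = 7, v = 9.

(7, 9)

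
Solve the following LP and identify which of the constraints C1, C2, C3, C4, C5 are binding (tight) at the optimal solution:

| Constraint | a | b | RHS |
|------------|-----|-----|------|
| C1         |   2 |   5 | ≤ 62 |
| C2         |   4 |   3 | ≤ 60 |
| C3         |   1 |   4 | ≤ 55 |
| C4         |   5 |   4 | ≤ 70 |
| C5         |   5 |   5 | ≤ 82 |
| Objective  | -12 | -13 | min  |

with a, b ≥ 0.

At a = 6, b = 10, compute slack b - a·x for each constraint:
  C1: 62 − 62 = 0  (binding)
  C2: 60 − 54 = 6  (slack)
  C3: 55 − 46 = 9  (slack)
  C4: 70 − 70 = 0  (binding)
  C5: 82 − 80 = 2  (slack)

Optimal: a = 6, b = 10
Binding: C1, C4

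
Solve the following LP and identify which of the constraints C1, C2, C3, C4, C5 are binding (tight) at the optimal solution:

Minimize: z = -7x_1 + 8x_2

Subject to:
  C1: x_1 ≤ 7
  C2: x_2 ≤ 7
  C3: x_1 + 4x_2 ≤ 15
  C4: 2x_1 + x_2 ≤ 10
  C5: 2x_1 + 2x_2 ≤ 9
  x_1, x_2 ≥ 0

At x_1 = 4.5, x_2 = 0, compute slack b - a·x for each constraint:
  C1: 7 − 4.5 = 2.5  (slack)
  C2: 7 − 0 = 7  (slack)
  C3: 15 − 4.5 = 10.5  (slack)
  C4: 10 − 9 = 1  (slack)
  C5: 9 − 9 = 0  (binding)

Optimal: x_1 = 4.5, x_2 = 0
Binding: C5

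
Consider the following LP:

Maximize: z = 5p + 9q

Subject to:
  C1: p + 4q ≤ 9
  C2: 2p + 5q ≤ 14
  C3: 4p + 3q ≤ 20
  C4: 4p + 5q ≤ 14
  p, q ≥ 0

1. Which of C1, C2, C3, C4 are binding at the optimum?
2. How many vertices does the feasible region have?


1. C1, C4
2. 4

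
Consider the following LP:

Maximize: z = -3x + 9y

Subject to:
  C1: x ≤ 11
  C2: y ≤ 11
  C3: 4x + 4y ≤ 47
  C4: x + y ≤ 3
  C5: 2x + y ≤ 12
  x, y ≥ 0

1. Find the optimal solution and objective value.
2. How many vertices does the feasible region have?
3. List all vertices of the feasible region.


1. x = 0, y = 3, z = 27
2. 3
3. (0, 0), (3, 0), (0, 3)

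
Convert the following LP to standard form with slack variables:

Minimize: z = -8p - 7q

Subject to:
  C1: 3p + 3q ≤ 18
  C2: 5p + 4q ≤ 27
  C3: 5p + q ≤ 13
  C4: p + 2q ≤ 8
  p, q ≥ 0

min z = -8p - 7q

s.t.
  3p + 3q + s1 = 18
  5p + 4q + s2 = 27
  5p + q + s3 = 13
  p + 2q + s4 = 8
  p, q, s1, s2, s3, s4 ≥ 0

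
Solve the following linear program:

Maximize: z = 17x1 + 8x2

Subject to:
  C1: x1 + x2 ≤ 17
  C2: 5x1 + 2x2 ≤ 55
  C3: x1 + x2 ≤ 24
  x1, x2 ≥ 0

Evaluate the objective at each vertex of the feasible region:
  z(0, 0) = 0
  z(11, 0) = 187
  z(7, 10) = 199  ←
  z(0, 17) = 136
The maximum is at x1 = 7, x2 = 10.

x1 = 7, x2 = 10, z = 199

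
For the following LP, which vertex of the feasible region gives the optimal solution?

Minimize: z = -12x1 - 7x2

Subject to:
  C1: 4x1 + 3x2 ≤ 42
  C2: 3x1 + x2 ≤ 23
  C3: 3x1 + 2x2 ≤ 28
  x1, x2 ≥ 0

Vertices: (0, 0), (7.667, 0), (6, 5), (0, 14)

Evaluate the objective at each vertex of the feasible region:
  z(0, 0) = 0
  z(7.667, 0) = -92
  z(6, 5) = -107  ←
  z(0, 14) = -98
The minimum is at x1 = 6, x2 = 5.

(6, 5)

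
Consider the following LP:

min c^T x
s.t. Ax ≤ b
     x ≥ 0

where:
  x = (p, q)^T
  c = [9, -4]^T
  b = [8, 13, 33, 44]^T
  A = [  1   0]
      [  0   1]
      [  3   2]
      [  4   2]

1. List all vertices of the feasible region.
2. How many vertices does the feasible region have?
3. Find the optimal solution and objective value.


1. (0, 0), (8, 0), (8, 4.5), (2.333, 13), (0, 13)
2. 5
3. p = 0, q = 13, z = -52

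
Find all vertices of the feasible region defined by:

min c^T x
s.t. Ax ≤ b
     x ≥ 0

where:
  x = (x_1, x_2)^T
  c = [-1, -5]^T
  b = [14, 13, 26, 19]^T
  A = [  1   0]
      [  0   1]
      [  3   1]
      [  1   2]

(0, 0), (8.667, 0), (6.6, 6.2), (0, 9.5)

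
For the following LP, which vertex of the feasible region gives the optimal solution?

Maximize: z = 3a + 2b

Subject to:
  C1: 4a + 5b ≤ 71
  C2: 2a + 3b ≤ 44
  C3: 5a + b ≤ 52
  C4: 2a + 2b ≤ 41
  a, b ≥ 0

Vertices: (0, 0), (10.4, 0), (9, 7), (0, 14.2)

Evaluate the objective at each vertex of the feasible region:
  z(0, 0) = 0
  z(10.4, 0) = 31.2
  z(9, 7) = 41  ←
  z(0, 14.2) = 28.4
The maximum is at a = 9, b = 7.

(9, 7)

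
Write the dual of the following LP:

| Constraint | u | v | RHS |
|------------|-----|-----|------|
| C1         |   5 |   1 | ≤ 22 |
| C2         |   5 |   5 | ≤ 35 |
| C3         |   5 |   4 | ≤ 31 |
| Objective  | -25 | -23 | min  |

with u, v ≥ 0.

Primal min cᵀx s.t. Ax ≤ b, x ≥ 0  →  Dual max −bᵀy s.t. Aᵀy ≥ −c, y ≥ 0.

Maximize: z = -22y1 - 35y2 - 31y3

Subject to:
  5y1 + 5y2 + 5y3 ≥ 25
  y1 + 5y2 + 4y3 ≥ 23
  y1, y2, y3 ≥ 0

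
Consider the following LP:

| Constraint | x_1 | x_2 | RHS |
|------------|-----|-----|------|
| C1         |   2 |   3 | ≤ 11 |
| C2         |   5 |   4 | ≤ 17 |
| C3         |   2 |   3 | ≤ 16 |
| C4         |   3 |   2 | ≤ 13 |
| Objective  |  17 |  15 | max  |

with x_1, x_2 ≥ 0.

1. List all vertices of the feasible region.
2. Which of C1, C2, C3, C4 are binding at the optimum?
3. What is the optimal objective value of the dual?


1. (0, 0), (3.4, 0), (1, 3), (0, 3.667)
2. C1, C2
3. 62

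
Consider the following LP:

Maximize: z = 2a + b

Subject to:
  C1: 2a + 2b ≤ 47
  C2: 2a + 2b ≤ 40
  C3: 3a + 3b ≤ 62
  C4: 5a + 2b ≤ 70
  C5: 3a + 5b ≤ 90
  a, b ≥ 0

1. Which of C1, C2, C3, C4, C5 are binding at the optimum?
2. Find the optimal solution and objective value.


1. C2, C4
2. a = 10, b = 10, z = 30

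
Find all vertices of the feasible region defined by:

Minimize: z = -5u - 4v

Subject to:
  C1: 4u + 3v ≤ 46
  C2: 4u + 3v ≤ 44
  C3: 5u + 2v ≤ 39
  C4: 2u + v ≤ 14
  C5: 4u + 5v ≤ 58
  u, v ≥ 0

(0, 0), (7, 0), (2, 10), (0, 11.6)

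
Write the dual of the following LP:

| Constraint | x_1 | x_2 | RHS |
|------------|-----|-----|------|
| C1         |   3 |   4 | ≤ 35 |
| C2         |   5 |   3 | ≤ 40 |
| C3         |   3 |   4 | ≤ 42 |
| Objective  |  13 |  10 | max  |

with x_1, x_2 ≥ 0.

Primal max cᵀx s.t. Ax ≤ b, x ≥ 0  →  Dual min bᵀy s.t. Aᵀy ≥ c, y ≥ 0.

Minimize: z = 35y1 + 40y2 + 42y3

Subject to:
  3y1 + 5y2 + 3y3 ≥ 13
  4y1 + 3y2 + 4y3 ≥ 10
  y1, y2, y3 ≥ 0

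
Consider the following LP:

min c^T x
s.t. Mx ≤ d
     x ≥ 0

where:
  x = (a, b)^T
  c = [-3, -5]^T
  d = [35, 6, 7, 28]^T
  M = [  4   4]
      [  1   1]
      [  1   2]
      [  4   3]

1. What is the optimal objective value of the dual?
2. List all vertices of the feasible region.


1. -20
2. (0, 0), (6, 0), (5, 1), (0, 3.5)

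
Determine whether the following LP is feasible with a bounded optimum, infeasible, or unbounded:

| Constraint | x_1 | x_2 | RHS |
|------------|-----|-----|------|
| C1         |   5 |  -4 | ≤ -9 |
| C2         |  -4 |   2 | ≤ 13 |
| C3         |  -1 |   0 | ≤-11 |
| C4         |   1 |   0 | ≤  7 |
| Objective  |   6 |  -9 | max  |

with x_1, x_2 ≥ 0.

Infeasible (no feasible solution exists)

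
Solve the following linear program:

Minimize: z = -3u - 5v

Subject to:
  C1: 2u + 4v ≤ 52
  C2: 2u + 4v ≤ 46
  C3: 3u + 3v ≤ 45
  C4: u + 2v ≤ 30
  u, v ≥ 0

Evaluate the objective at each vertex of the feasible region:
  z(0, 0) = 0
  z(15, 0) = -45
  z(7, 8) = -61  ←
  z(0, 11.5) = -57.5
The minimum is at u = 7, v = 8.

u = 7, v = 8, z = -61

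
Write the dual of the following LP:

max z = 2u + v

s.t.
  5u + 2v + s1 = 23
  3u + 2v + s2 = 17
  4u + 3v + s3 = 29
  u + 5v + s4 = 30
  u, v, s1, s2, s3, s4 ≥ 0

Primal max cᵀx s.t. Ax ≤ b, x ≥ 0  →  Dual min bᵀy s.t. Aᵀy ≥ c, y ≥ 0.

Minimize: z = 23y1 + 17y2 + 29y3 + 30y4

Subject to:
  5y1 + 3y2 + 4y3 + y4 ≥ 2
  2y1 + 2y2 + 3y3 + 5y4 ≥ 1
  y1, y2, y3, y4 ≥ 0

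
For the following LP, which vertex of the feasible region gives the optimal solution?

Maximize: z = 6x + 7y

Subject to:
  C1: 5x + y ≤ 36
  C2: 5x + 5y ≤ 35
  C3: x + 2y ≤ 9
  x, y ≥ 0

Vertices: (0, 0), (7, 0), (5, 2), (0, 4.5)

Evaluate the objective at each vertex of the feasible region:
  z(0, 0) = 0
  z(7, 0) = 42
  z(5, 2) = 44  ←
  z(0, 4.5) = 31.5
The maximum is at x = 5, y = 2.

(5, 2)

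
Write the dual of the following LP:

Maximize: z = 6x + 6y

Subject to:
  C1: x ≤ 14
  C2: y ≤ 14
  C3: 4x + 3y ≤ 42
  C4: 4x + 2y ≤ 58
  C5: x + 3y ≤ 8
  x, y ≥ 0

Primal max cᵀx s.t. Ax ≤ b, x ≥ 0  →  Dual min bᵀy s.t. Aᵀy ≥ c, y ≥ 0.

Minimize: z = 14y1 + 14y2 + 42y3 + 58y4 + 8y5

Subject to:
  y1 + 4y3 + 4y4 + y5 ≥ 6
  y2 + 3y3 + 2y4 + 3y5 ≥ 6
  y1, y2, y3, y4, y5 ≥ 0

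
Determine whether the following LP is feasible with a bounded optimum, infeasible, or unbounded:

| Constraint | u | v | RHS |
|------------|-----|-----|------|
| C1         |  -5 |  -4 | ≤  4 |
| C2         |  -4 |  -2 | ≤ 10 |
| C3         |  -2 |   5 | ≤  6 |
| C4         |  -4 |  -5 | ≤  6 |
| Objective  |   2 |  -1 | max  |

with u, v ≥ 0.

Unbounded (objective can increase without bound)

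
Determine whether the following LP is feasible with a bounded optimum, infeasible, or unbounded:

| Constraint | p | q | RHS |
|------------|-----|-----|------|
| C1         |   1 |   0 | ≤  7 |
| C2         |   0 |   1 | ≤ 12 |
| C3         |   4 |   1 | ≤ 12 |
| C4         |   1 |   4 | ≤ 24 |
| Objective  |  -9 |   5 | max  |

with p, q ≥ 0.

Feasible with a bounded optimal solution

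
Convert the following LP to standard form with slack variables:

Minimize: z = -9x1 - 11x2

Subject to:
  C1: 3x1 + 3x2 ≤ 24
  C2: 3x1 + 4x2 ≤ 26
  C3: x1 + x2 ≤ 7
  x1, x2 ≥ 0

min z = -9x1 - 11x2

s.t.
  3x1 + 3x2 + s1 = 24
  3x1 + 4x2 + s2 = 26
  x1 + x2 + s3 = 7
  x1, x2, s1, s2, s3 ≥ 0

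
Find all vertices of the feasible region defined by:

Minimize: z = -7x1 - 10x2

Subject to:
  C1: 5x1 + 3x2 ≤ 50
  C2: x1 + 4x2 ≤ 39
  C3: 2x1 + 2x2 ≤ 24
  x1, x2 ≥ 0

(0, 0), (10, 0), (7, 5), (3, 9), (0, 9.75)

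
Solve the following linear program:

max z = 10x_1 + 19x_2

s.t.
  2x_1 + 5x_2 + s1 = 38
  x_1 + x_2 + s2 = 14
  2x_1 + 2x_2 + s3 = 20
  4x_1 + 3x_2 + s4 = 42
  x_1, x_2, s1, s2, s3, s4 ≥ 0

Evaluate the objective at each vertex of the feasible region:
  z(0, 0) = 0
  z(10, 0) = 100
  z(4, 6) = 154  ←
  z(0, 7.6) = 144.4
The maximum is at x_1 = 4, x_2 = 6.

x_1 = 4, x_2 = 6, z = 154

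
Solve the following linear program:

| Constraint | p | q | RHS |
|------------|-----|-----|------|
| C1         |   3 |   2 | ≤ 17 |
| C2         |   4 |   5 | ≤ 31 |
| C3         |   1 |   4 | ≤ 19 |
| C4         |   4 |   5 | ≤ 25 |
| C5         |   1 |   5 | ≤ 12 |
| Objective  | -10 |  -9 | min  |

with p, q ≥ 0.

Evaluate the objective at each vertex of the feasible region:
  z(0, 0) = 0
  z(5.667, 0) = -56.67
  z(5, 1) = -59  ←
  z(4.333, 1.533) = -57.13
  z(0, 2.4) = -21.6
The minimum is at p = 5, q = 1.

p = 5, q = 1, z = -59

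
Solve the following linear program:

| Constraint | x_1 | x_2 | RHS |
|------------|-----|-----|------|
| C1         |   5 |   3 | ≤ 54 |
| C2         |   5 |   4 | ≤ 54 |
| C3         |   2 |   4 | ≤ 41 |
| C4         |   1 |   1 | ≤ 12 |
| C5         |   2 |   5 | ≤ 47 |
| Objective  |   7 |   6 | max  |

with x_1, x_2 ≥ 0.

Evaluate the objective at each vertex of the feasible region:
  z(0, 0) = 0
  z(10.8, 0) = 75.6
  z(6, 6) = 78  ←
  z(4.333, 7.667) = 76.33
  z(0, 9.4) = 56.4
The maximum is at x_1 = 6, x_2 = 6.

x_1 = 6, x_2 = 6, z = 78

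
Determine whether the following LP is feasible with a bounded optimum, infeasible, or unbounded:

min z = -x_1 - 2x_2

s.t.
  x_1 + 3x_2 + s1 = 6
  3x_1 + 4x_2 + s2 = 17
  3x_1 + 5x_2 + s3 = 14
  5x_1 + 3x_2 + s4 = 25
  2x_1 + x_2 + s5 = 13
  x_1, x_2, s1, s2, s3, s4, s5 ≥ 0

Feasible with a bounded optimal solution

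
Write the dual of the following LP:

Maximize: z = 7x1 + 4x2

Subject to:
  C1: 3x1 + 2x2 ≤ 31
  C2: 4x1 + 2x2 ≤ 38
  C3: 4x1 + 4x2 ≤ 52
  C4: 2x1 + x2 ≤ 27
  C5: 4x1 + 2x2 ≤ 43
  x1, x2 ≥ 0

Primal max cᵀx s.t. Ax ≤ b, x ≥ 0  →  Dual min bᵀy s.t. Aᵀy ≥ c, y ≥ 0.

Minimize: z = 31y1 + 38y2 + 52y3 + 27y4 + 43y5

Subject to:
  3y1 + 4y2 + 4y3 + 2y4 + 4y5 ≥ 7
  2y1 + 2y2 + 4y3 + y4 + 2y5 ≥ 4
  y1, y2, y3, y4, y5 ≥ 0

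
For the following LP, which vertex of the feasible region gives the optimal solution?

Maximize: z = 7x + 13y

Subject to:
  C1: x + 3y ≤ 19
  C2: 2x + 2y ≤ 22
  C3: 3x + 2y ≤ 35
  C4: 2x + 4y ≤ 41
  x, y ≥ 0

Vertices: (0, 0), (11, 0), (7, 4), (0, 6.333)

Evaluate the objective at each vertex of the feasible region:
  z(0, 0) = 0
  z(11, 0) = 77
  z(7, 4) = 101  ←
  z(0, 6.333) = 82.33
The maximum is at x = 7, y = 4.

(7, 4)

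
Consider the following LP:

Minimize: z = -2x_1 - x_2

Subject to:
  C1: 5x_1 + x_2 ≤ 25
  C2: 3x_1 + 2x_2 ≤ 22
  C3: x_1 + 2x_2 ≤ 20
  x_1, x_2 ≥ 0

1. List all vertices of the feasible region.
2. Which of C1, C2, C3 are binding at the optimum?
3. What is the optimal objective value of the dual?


1. (0, 0), (5, 0), (4, 5), (1, 9.5), (0, 10)
2. C1, C2
3. -13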